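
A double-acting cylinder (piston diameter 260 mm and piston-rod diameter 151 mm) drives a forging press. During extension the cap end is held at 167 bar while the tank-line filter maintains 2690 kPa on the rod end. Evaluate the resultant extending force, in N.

F ≈ 7.92e5 N

Cap-side area A_cap = π/4 × (260 mm)² = 53090 mm^2
Rod-side annular area A_ann = π/4 × (260² − 151²) = 35190 mm^2
Net thrust = P_cap·A_cap − P_rod·A_ann = 8.867e5 N − 94650 N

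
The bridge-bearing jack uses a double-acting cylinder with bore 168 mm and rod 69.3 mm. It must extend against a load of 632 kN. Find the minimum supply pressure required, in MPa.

Cap-side area A_cap = π/4 × (168 mm)² = 22170 mm^2
P = F / A = 632 kN / A

P ≈ 28.5 MPa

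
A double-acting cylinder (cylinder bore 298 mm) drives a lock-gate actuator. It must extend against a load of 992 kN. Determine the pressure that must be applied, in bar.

P ≈ 142 bar

Cap-side area A_cap = π/4 × (298 mm)² = 69750 mm^2
P = F / A = 992 kN / A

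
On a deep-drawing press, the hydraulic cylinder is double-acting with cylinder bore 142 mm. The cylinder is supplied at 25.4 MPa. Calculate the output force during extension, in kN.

Cap-side area A_cap = π/4 × (142 mm)² = 15840 mm^2
F = P × A_cap = 25.4 MPa × A_cap

F ≈ 402 kN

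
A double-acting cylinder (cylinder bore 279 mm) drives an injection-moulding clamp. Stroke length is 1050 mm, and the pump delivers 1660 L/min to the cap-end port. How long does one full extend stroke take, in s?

Cap-side area A_cap = π/4 × (279 mm)² = 61140 mm^2
Swept volume V = A × L; t = V / Q = A·L / Q

t ≈ 2.32 s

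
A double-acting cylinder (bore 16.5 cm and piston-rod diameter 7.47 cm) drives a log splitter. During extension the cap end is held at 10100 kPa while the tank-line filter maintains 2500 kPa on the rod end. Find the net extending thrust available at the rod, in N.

Cap-side area A_cap = π/4 × (16.5 cm)² = 213.8 cm^2
Rod-side annular area A_ann = π/4 × (16.5² − 7.47²) = 170.0 cm^2
Net thrust = P_cap·A_cap − P_rod·A_ann = 2.160e5 N − 42500 N

F ≈ 1.73e5 N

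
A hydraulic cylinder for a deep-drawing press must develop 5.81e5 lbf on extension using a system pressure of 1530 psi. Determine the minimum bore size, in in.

D ≈ 22.0 in

Extension force acts on the full piston face: F = P × (π/4)D².
D = √(4F / (πP)) = √(4 × 5.81e5 lbf / (π × 1530 psi))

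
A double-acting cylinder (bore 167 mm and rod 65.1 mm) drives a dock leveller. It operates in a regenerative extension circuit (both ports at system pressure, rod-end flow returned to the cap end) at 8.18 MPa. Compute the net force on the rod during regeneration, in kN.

F ≈ 27.2 kN

With equal pressure on both faces, forces on the annular region cancel; the net push is pressure × rod cross-section.
Rod cross-section A_rod = π/4 × (65.1 mm)² = 3329 mm^2
F = P × A_rod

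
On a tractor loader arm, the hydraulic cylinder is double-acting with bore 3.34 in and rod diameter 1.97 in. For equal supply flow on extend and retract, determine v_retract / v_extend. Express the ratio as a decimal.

v_ret/v_ext ≈ 1.53

Cap-side area A_cap = π/4 × (3.34 in)² = 8.762 in^2
Rod-side annular area A_ann = π/4 × (3.34² − 1.97²) = 5.714 in^2
For equal Q, v ∝ 1/A, so v_ret/v_ext = A_cap/A_ann.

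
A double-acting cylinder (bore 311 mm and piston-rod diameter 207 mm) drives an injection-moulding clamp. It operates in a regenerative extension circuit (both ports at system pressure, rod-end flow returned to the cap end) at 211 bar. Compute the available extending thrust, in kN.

With equal pressure on both faces, forces on the annular region cancel; the net push is pressure × rod cross-section.
Rod cross-section A_rod = π/4 × (207 mm)² = 33650 mm^2
F = P × A_rod

F ≈ 710 kN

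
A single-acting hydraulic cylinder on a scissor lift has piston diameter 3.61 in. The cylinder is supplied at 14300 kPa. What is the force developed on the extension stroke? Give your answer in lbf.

F ≈ 21200 lbf

Cap-side area A_cap = π/4 × (3.61 in)² = 10.24 in^2
F = P × A_cap = 14300 kPa × A_cap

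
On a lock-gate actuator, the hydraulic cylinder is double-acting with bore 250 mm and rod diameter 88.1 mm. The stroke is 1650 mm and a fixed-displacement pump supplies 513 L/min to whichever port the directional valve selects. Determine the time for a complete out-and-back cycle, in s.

t ≈ 17.8 s

Cap-side area A_cap = π/4 × (250 mm)² = 49090 mm^2
Rod-side annular area A_ann = π/4 × (250² − 88.1²) = 42990 mm^2
t_ext = A_cap·L/Q = 9.473 s
t_ret = A_ann·L/Q = 8.297 s
t_cycle = t_ext + t_ret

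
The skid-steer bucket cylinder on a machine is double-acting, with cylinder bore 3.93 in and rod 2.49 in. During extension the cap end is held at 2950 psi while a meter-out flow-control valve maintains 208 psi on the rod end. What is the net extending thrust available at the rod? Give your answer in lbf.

F ≈ 34300 lbf

Cap-side area A_cap = π/4 × (3.93 in)² = 12.13 in^2
Rod-side annular area A_ann = π/4 × (3.93² − 2.49²) = 7.261 in^2
Net thrust = P_cap·A_cap − P_rod·A_ann = 35780 lbf − 1510 lbf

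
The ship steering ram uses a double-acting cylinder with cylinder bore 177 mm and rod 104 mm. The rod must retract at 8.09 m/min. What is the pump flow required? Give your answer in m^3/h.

Rod-side annular area A_ann = π/4 × (177² − 104²) = 16110 mm^2
Q = A × v

Q ≈ 7.82 m^3/h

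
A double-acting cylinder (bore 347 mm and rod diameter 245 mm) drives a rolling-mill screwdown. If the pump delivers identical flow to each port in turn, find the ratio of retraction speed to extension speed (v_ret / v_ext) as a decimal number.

v_ret/v_ext ≈ 1.99

Cap-side area A_cap = π/4 × (347 mm)² = 94570 mm^2
Rod-side annular area A_ann = π/4 × (347² − 245²) = 47430 mm^2
For equal Q, v ∝ 1/A, so v_ret/v_ext = A_cap/A_ann.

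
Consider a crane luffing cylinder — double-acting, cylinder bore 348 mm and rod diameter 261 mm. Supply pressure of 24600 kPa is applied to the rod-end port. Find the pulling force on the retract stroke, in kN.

Rod-side annular area A_ann = π/4 × (348² − 261²) = 41610 mm^2
On retraction the pressure acts on the annular area (bore minus rod).
F = P × A_ann

F ≈ 1020 kN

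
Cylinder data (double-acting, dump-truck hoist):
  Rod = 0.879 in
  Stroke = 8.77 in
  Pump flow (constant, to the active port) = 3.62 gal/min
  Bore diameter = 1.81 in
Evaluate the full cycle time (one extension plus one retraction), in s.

Cap-side area A_cap = π/4 × (1.81 in)² = 2.573 in^2
Rod-side annular area A_ann = π/4 × (1.81² − 0.879²) = 1.966 in^2
t_ext = A_cap·L/Q = 1.619 s
t_ret = A_ann·L/Q = 1.237 s
t_cycle = t_ext + t_ret

t ≈ 2.86 s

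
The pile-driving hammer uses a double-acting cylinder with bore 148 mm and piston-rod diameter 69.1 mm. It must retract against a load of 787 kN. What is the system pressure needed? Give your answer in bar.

P ≈ 585 bar

Rod-side annular area A_ann = π/4 × (148² − 69.1²) = 13450 mm^2
Retraction: pressure acts on the annular area.
P = F / A = 787 kN / A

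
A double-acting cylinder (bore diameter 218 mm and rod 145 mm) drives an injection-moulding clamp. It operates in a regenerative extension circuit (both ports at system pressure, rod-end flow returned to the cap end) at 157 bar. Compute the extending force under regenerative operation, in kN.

F ≈ 259 kN

With equal pressure on both faces, forces on the annular region cancel; the net push is pressure × rod cross-section.
Rod cross-section A_rod = π/4 × (145 mm)² = 16510 mm^2
F = P × A_rod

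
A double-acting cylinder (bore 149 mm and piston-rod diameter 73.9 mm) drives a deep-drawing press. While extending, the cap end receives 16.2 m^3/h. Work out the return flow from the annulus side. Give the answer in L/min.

Q_out ≈ 204 L/min

Cap-side area A_cap = π/4 × (149 mm)² = 17440 mm^2
Rod-side annular area A_ann = π/4 × (149² − 73.9²) = 13150 mm^2
Piston speed v = Q_in/A_cap; rod-end outflow Q_out = v × A_ann = Q_in × A_ann/A_cap.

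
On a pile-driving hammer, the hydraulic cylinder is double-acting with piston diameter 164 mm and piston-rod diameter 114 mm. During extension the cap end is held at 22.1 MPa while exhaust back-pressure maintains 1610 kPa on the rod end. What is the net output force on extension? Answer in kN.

Cap-side area A_cap = π/4 × (164 mm)² = 21120 mm^2
Rod-side annular area A_ann = π/4 × (164² − 114²) = 10920 mm^2
Net thrust = P_cap·A_cap − P_rod·A_ann = 466.8 kN − 17.58 kN

F ≈ 449 kN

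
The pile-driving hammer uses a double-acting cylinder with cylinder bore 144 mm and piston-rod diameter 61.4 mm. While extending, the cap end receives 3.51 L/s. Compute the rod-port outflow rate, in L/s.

Cap-side area A_cap = π/4 × (144 mm)² = 16290 mm^2
Rod-side annular area A_ann = π/4 × (144² − 61.4²) = 13330 mm^2
Piston speed v = Q_in/A_cap; rod-end outflow Q_out = v × A_ann = Q_in × A_ann/A_cap.

Q_out ≈ 2.87 L/s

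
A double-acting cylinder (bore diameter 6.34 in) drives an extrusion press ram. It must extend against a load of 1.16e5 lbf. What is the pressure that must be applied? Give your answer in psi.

P ≈ 3670 psi

Cap-side area A_cap = π/4 × (6.34 in)² = 31.57 in^2
P = F / A = 1.16e5 lbf / A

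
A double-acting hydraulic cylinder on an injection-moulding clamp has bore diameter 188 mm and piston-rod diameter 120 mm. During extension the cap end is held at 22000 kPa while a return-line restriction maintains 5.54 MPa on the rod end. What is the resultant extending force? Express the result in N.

Cap-side area A_cap = π/4 × (188 mm)² = 27760 mm^2
Rod-side annular area A_ann = π/4 × (188² − 120²) = 16450 mm^2
Net thrust = P_cap·A_cap − P_rod·A_ann = 6.107e5 N − 91130 N

F ≈ 5.20e5 N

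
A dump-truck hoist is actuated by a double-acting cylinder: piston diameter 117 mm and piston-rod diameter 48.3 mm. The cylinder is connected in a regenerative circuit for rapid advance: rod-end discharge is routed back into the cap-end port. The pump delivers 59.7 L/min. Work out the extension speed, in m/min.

In regeneration the rod-end outflow joins the pump flow into the cap end, so the net volume the pump must supply per unit advance equals the rod cross-section area.
Rod cross-section A_rod = π/4 × (48.3 mm)² = 1832 mm^2
v = Q_pump / A_rod

v ≈ 32.6 m/min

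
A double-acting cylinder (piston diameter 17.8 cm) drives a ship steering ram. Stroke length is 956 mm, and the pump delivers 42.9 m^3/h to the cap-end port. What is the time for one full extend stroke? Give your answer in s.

Cap-side area A_cap = π/4 × (17.8 cm)² = 248.8 cm^2
Swept volume V = A × L; t = V / Q = A·L / Q

t ≈ 2.00 s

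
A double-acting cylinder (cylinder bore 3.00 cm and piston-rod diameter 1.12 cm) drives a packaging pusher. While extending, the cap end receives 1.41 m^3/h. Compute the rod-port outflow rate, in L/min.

Cap-side area A_cap = π/4 × (3.00 cm)² = 7.069 cm^2
Rod-side annular area A_ann = π/4 × (3.00² − 1.12²) = 6.083 cm^2
Piston speed v = Q_in/A_cap; rod-end outflow Q_out = v × A_ann = Q_in × A_ann/A_cap.

Q_out ≈ 20.2 L/min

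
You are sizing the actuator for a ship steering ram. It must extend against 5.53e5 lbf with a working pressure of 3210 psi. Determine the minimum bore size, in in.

Extension force acts on the full piston face: F = P × (π/4)D².
D = √(4F / (πP)) = √(4 × 5.53e5 lbf / (π × 3210 psi))

D ≈ 14.8 in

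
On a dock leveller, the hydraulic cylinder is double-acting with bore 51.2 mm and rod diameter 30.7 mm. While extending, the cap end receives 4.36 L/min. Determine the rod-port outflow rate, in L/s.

Cap-side area A_cap = π/4 × (51.2 mm)² = 2059 mm^2
Rod-side annular area A_ann = π/4 × (51.2² − 30.7²) = 1319 mm^2
Piston speed v = Q_in/A_cap; rod-end outflow Q_out = v × A_ann = Q_in × A_ann/A_cap.

Q_out ≈ 0.0465 L/s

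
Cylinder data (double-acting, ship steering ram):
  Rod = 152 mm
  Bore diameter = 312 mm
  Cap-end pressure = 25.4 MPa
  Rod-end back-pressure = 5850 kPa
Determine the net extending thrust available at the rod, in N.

F ≈ 1.60e6 N

Cap-side area A_cap = π/4 × (312 mm)² = 76450 mm^2
Rod-side annular area A_ann = π/4 × (312² − 152²) = 58310 mm^2
Net thrust = P_cap·A_cap − P_rod·A_ann = 1.942e6 N − 3.411e5 N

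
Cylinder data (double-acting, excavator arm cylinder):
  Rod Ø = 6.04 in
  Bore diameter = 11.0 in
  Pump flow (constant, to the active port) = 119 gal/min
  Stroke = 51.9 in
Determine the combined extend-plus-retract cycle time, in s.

Cap-side area A_cap = π/4 × (11.0 in)² = 95.03 in^2
Rod-side annular area A_ann = π/4 × (11.0² − 6.04²) = 66.38 in^2
t_ext = A_cap·L/Q = 10.77 s
t_ret = A_ann·L/Q = 7.520 s
t_cycle = t_ext + t_ret

t ≈ 18.3 s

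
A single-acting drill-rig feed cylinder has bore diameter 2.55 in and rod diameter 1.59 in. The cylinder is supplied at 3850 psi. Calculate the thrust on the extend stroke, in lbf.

Cap-side area A_cap = π/4 × (2.55 in)² = 5.107 in^2
F = P × A_cap = 3850 psi × A_cap

F ≈ 19700 lbf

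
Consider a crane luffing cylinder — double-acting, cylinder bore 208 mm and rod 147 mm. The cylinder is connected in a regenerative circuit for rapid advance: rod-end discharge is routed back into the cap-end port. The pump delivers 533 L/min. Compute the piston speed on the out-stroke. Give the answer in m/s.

v ≈ 0.523 m/s

In regeneration the rod-end outflow joins the pump flow into the cap end, so the net volume the pump must supply per unit advance equals the rod cross-section area.
Rod cross-section A_rod = π/4 × (147 mm)² = 16970 mm^2
v = Q_pump / A_rod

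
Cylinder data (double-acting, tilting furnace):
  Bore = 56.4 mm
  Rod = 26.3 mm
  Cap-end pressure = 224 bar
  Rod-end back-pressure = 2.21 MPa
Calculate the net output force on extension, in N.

Cap-side area A_cap = π/4 × (56.4 mm)² = 2498 mm^2
Rod-side annular area A_ann = π/4 × (56.4² − 26.3²) = 1955 mm^2
Net thrust = P_cap·A_cap − P_rod·A_ann = 55960 N − 4321 N

F ≈ 51600 N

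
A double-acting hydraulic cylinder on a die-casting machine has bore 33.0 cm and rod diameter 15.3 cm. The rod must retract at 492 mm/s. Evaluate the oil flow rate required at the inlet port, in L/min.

Rod-side annular area A_ann = π/4 × (33.0² − 15.3²) = 671.4 cm^2
Q = A × v

Q ≈ 1980 L/min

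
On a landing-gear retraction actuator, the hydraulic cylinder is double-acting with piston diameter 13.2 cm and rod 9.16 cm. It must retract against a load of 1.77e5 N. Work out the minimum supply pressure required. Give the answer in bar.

Rod-side annular area A_ann = π/4 × (13.2² − 9.16²) = 70.95 cm^2
Retraction: pressure acts on the annular area.
P = F / A = 1.77e5 N / A

P ≈ 249 bar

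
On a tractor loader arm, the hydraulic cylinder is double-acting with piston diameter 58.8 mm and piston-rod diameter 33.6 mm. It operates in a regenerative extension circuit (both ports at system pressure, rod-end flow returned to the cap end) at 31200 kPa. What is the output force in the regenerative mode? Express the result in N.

With equal pressure on both faces, forces on the annular region cancel; the net push is pressure × rod cross-section.
Rod cross-section A_rod = π/4 × (33.6 mm)² = 886.7 mm^2
F = P × A_rod

F ≈ 27700 N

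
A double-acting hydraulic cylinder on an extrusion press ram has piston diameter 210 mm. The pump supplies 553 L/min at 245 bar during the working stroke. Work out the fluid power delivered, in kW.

Hydraulic power = P × Q

W ≈ 226 kW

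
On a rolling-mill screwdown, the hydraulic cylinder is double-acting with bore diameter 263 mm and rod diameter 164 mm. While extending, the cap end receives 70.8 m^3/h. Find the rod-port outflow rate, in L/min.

Q_out ≈ 721 L/min

Cap-side area A_cap = π/4 × (263 mm)² = 54330 mm^2
Rod-side annular area A_ann = π/4 × (263² − 164²) = 33200 mm^2
Piston speed v = Q_in/A_cap; rod-end outflow Q_out = v × A_ann = Q_in × A_ann/A_cap.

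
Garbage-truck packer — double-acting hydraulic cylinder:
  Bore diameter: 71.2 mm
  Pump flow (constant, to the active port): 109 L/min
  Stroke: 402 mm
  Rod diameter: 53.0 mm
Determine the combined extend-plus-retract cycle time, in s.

Cap-side area A_cap = π/4 × (71.2 mm)² = 3982 mm^2
Rod-side annular area A_ann = π/4 × (71.2² − 53.0²) = 1775 mm^2
t_ext = A_cap·L/Q = 0.8811 s
t_ret = A_ann·L/Q = 0.3929 s
t_cycle = t_ext + t_ret

t ≈ 1.27 s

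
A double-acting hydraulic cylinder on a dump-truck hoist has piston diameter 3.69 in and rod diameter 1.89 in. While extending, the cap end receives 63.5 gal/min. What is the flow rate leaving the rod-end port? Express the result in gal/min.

Q_out ≈ 46.8 gal/min

Cap-side area A_cap = π/4 × (3.69 in)² = 10.69 in^2
Rod-side annular area A_ann = π/4 × (3.69² − 1.89²) = 7.889 in^2
Piston speed v = Q_in/A_cap; rod-end outflow Q_out = v × A_ann = Q_in × A_ann/A_cap.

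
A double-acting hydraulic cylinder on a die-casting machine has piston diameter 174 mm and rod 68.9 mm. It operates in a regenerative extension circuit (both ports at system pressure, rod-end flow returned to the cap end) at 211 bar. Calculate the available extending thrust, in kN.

F ≈ 78.7 kN

With equal pressure on both faces, forces on the annular region cancel; the net push is pressure × rod cross-section.
Rod cross-section A_rod = π/4 × (68.9 mm)² = 3728 mm^2
F = P × A_rod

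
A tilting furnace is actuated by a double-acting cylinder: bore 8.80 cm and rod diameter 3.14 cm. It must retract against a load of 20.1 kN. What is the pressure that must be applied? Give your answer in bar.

P ≈ 37.9 bar

Rod-side annular area A_ann = π/4 × (8.80² − 3.14²) = 53.08 cm^2
Retraction: pressure acts on the annular area.
P = F / A = 20.1 kN / A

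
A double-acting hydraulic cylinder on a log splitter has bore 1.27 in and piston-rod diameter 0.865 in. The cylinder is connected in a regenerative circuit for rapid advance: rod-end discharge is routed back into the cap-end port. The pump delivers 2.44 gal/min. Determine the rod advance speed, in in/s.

In regeneration the rod-end outflow joins the pump flow into the cap end, so the net volume the pump must supply per unit advance equals the rod cross-section area.
Rod cross-section A_rod = π/4 × (0.865 in)² = 0.5877 in^2
v = Q_pump / A_rod

v ≈ 16.0 in/s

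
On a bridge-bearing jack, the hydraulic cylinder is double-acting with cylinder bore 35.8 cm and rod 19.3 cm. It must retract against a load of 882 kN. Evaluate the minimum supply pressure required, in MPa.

Rod-side annular area A_ann = π/4 × (35.8² − 19.3²) = 714.0 cm^2
Retraction: pressure acts on the annular area.
P = F / A = 882 kN / A

P ≈ 12.4 MPa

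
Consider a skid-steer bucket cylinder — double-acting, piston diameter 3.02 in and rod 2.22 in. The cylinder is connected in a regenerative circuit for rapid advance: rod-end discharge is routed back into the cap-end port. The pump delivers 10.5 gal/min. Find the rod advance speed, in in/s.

v ≈ 10.4 in/s

In regeneration the rod-end outflow joins the pump flow into the cap end, so the net volume the pump must supply per unit advance equals the rod cross-section area.
Rod cross-section A_rod = π/4 × (2.22 in)² = 3.871 in^2
v = Q_pump / A_rod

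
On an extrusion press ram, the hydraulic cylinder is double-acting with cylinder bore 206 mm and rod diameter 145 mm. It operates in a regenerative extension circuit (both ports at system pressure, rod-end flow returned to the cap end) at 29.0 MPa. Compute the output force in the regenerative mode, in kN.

With equal pressure on both faces, forces on the annular region cancel; the net push is pressure × rod cross-section.
Rod cross-section A_rod = π/4 × (145 mm)² = 16510 mm^2
F = P × A_rod

F ≈ 479 kN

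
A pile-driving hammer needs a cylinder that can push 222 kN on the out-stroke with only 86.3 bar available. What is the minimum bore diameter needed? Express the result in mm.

D ≈ 181 mm

Extension force acts on the full piston face: F = P × (π/4)D².
D = √(4F / (πP)) = √(4 × 222 kN / (π × 86.3 bar))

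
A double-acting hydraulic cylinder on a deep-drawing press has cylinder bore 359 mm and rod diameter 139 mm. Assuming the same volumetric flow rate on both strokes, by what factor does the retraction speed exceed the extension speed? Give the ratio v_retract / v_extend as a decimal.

v_ret/v_ext ≈ 1.18

Cap-side area A_cap = π/4 × (359 mm)² = 1.012e5 mm^2
Rod-side annular area A_ann = π/4 × (359² − 139²) = 86050 mm^2
For equal Q, v ∝ 1/A, so v_ret/v_ext = A_cap/A_ann.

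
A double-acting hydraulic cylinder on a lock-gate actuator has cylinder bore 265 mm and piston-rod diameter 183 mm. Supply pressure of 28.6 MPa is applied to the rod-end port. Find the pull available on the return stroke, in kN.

F ≈ 825 kN

Rod-side annular area A_ann = π/4 × (265² − 183²) = 28850 mm^2
On retraction the pressure acts on the annular area (bore minus rod).
F = P × A_ann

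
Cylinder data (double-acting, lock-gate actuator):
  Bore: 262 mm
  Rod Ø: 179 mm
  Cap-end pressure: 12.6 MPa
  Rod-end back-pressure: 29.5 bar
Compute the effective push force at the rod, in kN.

Cap-side area A_cap = π/4 × (262 mm)² = 53910 mm^2
Rod-side annular area A_ann = π/4 × (262² − 179²) = 28750 mm^2
Net thrust = P_cap·A_cap − P_rod·A_ann = 679.3 kN − 84.81 kN

F ≈ 594 kN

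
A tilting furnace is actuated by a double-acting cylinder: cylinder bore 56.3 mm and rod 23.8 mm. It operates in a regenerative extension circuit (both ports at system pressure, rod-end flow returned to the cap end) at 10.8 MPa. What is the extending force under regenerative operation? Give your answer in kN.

With equal pressure on both faces, forces on the annular region cancel; the net push is pressure × rod cross-section.
Rod cross-section A_rod = π/4 × (23.8 mm)² = 444.9 mm^2
F = P × A_rod

F ≈ 4.80 kN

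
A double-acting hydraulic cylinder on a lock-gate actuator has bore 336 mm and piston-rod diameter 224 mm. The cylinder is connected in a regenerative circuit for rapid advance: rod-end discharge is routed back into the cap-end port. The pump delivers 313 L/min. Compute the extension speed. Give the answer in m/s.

v ≈ 0.132 m/s

In regeneration the rod-end outflow joins the pump flow into the cap end, so the net volume the pump must supply per unit advance equals the rod cross-section area.
Rod cross-section A_rod = π/4 × (224 mm)² = 39410 mm^2
v = Q_pump / A_rod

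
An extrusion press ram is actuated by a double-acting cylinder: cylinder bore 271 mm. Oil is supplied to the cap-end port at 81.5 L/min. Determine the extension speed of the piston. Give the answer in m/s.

v ≈ 0.0235 m/s

Cap-side area A_cap = π/4 × (271 mm)² = 57680 mm^2
v = Q / A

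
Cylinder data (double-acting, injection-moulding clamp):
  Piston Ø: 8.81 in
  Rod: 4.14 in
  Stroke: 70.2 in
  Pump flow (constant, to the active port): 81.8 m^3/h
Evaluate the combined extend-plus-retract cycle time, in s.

Cap-side area A_cap = π/4 × (8.81 in)² = 60.96 in^2
Rod-side annular area A_ann = π/4 × (8.81² − 4.14²) = 47.50 in^2
t_ext = A_cap·L/Q = 3.086 s
t_ret = A_ann·L/Q = 2.405 s
t_cycle = t_ext + t_ret

t ≈ 5.49 s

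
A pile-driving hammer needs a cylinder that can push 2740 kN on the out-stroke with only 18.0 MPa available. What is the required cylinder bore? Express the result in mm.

Extension force acts on the full piston face: F = P × (π/4)D².
D = √(4F / (πP)) = √(4 × 2740 kN / (π × 18.0 MPa))

D ≈ 440 mm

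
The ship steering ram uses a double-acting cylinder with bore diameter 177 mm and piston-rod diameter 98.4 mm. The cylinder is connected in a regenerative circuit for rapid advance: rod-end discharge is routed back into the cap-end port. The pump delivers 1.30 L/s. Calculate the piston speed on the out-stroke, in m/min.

In regeneration the rod-end outflow joins the pump flow into the cap end, so the net volume the pump must supply per unit advance equals the rod cross-section area.
Rod cross-section A_rod = π/4 × (98.4 mm)² = 7605 mm^2
v = Q_pump / A_rod

v ≈ 10.3 m/min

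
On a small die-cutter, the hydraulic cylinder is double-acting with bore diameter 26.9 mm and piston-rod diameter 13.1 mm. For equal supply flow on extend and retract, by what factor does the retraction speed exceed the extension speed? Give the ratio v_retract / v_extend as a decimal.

v_ret/v_ext ≈ 1.31

Cap-side area A_cap = π/4 × (26.9 mm)² = 568.3 mm^2
Rod-side annular area A_ann = π/4 × (26.9² − 13.1²) = 433.5 mm^2
For equal Q, v ∝ 1/A, so v_ret/v_ext = A_cap/A_ann.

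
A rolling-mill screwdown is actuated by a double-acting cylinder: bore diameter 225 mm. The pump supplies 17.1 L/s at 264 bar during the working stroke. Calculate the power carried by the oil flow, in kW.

W ≈ 451 kW

Hydraulic power = P × Q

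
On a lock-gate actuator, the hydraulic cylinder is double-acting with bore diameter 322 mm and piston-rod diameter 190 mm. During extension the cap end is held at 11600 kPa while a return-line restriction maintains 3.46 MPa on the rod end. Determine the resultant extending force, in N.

F ≈ 7.61e5 N

Cap-side area A_cap = π/4 × (322 mm)² = 81430 mm^2
Rod-side annular area A_ann = π/4 × (322² − 190²) = 53080 mm^2
Net thrust = P_cap·A_cap − P_rod·A_ann = 9.446e5 N − 1.837e5 N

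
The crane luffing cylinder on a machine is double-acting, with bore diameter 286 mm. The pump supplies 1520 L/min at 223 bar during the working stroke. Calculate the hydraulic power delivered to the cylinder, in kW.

Hydraulic power = P × Q

W ≈ 565 kW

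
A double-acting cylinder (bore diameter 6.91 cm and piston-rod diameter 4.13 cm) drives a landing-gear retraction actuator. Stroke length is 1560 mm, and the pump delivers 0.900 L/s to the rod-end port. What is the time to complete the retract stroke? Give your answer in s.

t ≈ 4.18 s

Rod-side annular area A_ann = π/4 × (6.91² − 4.13²) = 24.10 cm^2
Swept volume V = A × L; t = V / Q = A·L / Q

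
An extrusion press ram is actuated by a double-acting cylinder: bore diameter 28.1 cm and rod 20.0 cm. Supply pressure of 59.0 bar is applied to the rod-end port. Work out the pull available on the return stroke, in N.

F ≈ 1.81e5 N

Rod-side annular area A_ann = π/4 × (28.1² − 20.0²) = 306.0 cm^2
On retraction the pressure acts on the annular area (bore minus rod).
F = P × A_ann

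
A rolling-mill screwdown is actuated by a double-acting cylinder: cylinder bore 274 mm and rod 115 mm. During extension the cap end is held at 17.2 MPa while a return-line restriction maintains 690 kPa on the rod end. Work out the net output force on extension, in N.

F ≈ 9.81e5 N

Cap-side area A_cap = π/4 × (274 mm)² = 58960 mm^2
Rod-side annular area A_ann = π/4 × (274² − 115²) = 48580 mm^2
Net thrust = P_cap·A_cap − P_rod·A_ann = 1.014e6 N − 33520 N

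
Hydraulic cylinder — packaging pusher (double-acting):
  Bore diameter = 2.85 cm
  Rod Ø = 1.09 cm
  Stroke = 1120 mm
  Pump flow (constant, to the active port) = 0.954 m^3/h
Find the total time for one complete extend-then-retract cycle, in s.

t ≈ 5.00 s

Cap-side area A_cap = π/4 × (2.85 cm)² = 6.379 cm^2
Rod-side annular area A_ann = π/4 × (2.85² − 1.09²) = 5.446 cm^2
t_ext = A_cap·L/Q = 2.696 s
t_ret = A_ann·L/Q = 2.302 s
t_cycle = t_ext + t_ret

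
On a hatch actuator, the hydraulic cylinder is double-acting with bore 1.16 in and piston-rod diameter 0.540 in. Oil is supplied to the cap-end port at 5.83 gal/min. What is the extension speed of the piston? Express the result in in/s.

v ≈ 21.2 in/s

Cap-side area A_cap = π/4 × (1.16 in)² = 1.057 in^2
v = Q / A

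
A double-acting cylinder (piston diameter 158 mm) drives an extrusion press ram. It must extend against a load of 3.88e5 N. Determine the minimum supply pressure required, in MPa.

Cap-side area A_cap = π/4 × (158 mm)² = 19610 mm^2
P = F / A = 3.88e5 N / A

P ≈ 19.8 MPa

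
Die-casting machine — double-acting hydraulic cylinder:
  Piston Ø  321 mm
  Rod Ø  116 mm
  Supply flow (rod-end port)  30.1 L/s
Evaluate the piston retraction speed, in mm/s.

Rod-side annular area A_ann = π/4 × (321² − 116²) = 70360 mm^2
Flow into the rod-end port fills the annular volume.
v = Q / A

v ≈ 428 mm/s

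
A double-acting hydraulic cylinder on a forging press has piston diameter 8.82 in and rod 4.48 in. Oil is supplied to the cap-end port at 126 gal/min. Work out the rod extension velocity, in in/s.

v ≈ 7.94 in/s

Cap-side area A_cap = π/4 × (8.82 in)² = 61.10 in^2
v = Q / A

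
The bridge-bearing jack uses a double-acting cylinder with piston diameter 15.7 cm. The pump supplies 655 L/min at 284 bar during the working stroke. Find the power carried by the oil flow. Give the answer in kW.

W ≈ 310 kW

Hydraulic power = P × Q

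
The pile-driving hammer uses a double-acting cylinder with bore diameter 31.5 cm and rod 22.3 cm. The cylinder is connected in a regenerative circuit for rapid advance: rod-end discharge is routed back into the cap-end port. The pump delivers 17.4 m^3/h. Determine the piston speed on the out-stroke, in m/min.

In regeneration the rod-end outflow joins the pump flow into the cap end, so the net volume the pump must supply per unit advance equals the rod cross-section area.
Rod cross-section A_rod = π/4 × (22.3 cm)² = 390.6 cm^2
v = Q_pump / A_rod

v ≈ 7.43 m/min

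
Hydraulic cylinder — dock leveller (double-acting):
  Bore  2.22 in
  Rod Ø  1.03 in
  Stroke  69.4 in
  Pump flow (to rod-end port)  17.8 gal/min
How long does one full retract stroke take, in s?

t ≈ 3.08 s

Rod-side annular area A_ann = π/4 × (2.22² − 1.03²) = 3.038 in^2
Swept volume V = A × L; t = V / Q = A·L / Q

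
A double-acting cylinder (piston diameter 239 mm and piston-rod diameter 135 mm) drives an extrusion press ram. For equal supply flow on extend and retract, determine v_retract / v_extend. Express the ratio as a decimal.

Cap-side area A_cap = π/4 × (239 mm)² = 44860 mm^2
Rod-side annular area A_ann = π/4 × (239² − 135²) = 30550 mm^2
For equal Q, v ∝ 1/A, so v_ret/v_ext = A_cap/A_ann.

v_ret/v_ext ≈ 1.47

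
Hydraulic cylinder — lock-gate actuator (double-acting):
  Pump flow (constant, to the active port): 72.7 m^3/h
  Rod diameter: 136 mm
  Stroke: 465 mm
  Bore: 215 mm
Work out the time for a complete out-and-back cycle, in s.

t ≈ 1.34 s

Cap-side area A_cap = π/4 × (215 mm)² = 36310 mm^2
Rod-side annular area A_ann = π/4 × (215² − 136²) = 21780 mm^2
t_ext = A_cap·L/Q = 0.8360 s
t_ret = A_ann·L/Q = 0.5015 s
t_cycle = t_ext + t_ret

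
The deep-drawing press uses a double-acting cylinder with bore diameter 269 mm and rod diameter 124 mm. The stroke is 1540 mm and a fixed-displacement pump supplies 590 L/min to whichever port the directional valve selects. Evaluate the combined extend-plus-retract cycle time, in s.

Cap-side area A_cap = π/4 × (269 mm)² = 56830 mm^2
Rod-side annular area A_ann = π/4 × (269² − 124²) = 44760 mm^2
t_ext = A_cap·L/Q = 8.900 s
t_ret = A_ann·L/Q = 7.009 s
t_cycle = t_ext + t_ret

t ≈ 15.9 s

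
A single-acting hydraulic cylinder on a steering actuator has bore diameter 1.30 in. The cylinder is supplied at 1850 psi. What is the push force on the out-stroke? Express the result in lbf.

Cap-side area A_cap = π/4 × (1.30 in)² = 1.327 in^2
F = P × A_cap = 1850 psi × A_cap

F ≈ 2460 lbf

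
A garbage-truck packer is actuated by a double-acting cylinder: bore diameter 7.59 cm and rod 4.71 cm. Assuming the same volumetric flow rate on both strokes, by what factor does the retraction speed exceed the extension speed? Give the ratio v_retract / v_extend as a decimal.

v_ret/v_ext ≈ 1.63

Cap-side area A_cap = π/4 × (7.59 cm)² = 45.25 cm^2
Rod-side annular area A_ann = π/4 × (7.59² − 4.71²) = 27.82 cm^2
For equal Q, v ∝ 1/A, so v_ret/v_ext = A_cap/A_ann.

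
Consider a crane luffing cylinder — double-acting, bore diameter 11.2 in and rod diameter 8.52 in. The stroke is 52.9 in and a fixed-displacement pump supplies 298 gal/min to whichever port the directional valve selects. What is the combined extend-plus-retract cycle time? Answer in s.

Cap-side area A_cap = π/4 × (11.2 in)² = 98.52 in^2
Rod-side annular area A_ann = π/4 × (11.2² − 8.52²) = 41.51 in^2
t_ext = A_cap·L/Q = 4.543 s
t_ret = A_ann·L/Q = 1.914 s
t_cycle = t_ext + t_ret

t ≈ 6.46 s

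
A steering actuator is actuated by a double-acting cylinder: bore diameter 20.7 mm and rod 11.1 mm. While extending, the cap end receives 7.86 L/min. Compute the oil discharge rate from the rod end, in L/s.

Cap-side area A_cap = π/4 × (20.7 mm)² = 336.5 mm^2
Rod-side annular area A_ann = π/4 × (20.7² − 11.1²) = 239.8 mm^2
Piston speed v = Q_in/A_cap; rod-end outflow Q_out = v × A_ann = Q_in × A_ann/A_cap.

Q_out ≈ 0.0933 L/s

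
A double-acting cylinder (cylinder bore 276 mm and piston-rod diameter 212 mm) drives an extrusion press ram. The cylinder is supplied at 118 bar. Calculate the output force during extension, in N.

Cap-side area A_cap = π/4 × (276 mm)² = 59830 mm^2
F = P × A_cap = 118 bar × A_cap

F ≈ 7.06e5 N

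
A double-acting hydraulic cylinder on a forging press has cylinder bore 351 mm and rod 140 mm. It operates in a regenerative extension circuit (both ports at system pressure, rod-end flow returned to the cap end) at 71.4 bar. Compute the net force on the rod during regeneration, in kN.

With equal pressure on both faces, forces on the annular region cancel; the net push is pressure × rod cross-section.
Rod cross-section A_rod = π/4 × (140 mm)² = 15390 mm^2
F = P × A_rod

F ≈ 110 kN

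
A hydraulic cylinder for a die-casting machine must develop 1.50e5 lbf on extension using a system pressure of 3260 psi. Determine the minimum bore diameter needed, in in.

Extension force acts on the full piston face: F = P × (π/4)D².
D = √(4F / (πP)) = √(4 × 1.50e5 lbf / (π × 3260 psi))

D ≈ 7.65 in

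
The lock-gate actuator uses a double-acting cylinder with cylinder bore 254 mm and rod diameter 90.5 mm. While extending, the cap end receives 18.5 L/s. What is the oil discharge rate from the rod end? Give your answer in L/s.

Q_out ≈ 16.2 L/s

Cap-side area A_cap = π/4 × (254 mm)² = 50670 mm^2
Rod-side annular area A_ann = π/4 × (254² − 90.5²) = 44240 mm^2
Piston speed v = Q_in/A_cap; rod-end outflow Q_out = v × A_ann = Q_in × A_ann/A_cap.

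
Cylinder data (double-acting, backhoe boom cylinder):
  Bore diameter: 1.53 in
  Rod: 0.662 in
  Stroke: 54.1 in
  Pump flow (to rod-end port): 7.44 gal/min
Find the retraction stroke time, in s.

Rod-side annular area A_ann = π/4 × (1.53² − 0.662²) = 1.494 in^2
Swept volume V = A × L; t = V / Q = A·L / Q

t ≈ 2.82 s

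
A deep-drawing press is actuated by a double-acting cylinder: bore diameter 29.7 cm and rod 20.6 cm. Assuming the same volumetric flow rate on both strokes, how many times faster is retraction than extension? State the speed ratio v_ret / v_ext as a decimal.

Cap-side area A_cap = π/4 × (29.7 cm)² = 692.8 cm^2
Rod-side annular area A_ann = π/4 × (29.7² − 20.6²) = 359.5 cm^2
For equal Q, v ∝ 1/A, so v_ret/v_ext = A_cap/A_ann.

v_ret/v_ext ≈ 1.93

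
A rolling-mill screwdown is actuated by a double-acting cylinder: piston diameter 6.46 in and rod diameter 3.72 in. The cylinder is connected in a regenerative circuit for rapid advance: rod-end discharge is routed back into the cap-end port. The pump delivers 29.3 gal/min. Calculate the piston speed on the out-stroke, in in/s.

v ≈ 10.4 in/s

In regeneration the rod-end outflow joins the pump flow into the cap end, so the net volume the pump must supply per unit advance equals the rod cross-section area.
Rod cross-section A_rod = π/4 × (3.72 in)² = 10.87 in^2
v = Q_pump / A_rod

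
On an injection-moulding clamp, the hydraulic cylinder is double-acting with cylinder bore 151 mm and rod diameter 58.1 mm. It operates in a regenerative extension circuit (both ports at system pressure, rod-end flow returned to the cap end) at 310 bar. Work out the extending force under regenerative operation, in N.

With equal pressure on both faces, forces on the annular region cancel; the net push is pressure × rod cross-section.
Rod cross-section A_rod = π/4 × (58.1 mm)² = 2651 mm^2
F = P × A_rod

F ≈ 82200 N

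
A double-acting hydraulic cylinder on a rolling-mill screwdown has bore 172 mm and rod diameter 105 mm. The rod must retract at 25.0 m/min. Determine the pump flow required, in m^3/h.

Q ≈ 21.9 m^3/h

Rod-side annular area A_ann = π/4 × (172² − 105²) = 14580 mm^2
Q = A × v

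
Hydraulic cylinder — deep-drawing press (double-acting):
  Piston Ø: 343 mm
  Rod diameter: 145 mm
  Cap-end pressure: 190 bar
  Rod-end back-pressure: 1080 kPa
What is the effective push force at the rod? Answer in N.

Cap-side area A_cap = π/4 × (343 mm)² = 92400 mm^2
Rod-side annular area A_ann = π/4 × (343² − 145²) = 75890 mm^2
Net thrust = P_cap·A_cap − P_rod·A_ann = 1.756e6 N − 81960 N

F ≈ 1.67e6 N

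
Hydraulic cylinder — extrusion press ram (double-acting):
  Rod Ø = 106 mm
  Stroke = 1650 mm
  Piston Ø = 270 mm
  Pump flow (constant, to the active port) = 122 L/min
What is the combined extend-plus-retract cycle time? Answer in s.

t ≈ 85.8 s

Cap-side area A_cap = π/4 × (270 mm)² = 57260 mm^2
Rod-side annular area A_ann = π/4 × (270² − 106²) = 48430 mm^2
t_ext = A_cap·L/Q = 46.46 s
t_ret = A_ann·L/Q = 39.30 s
t_cycle = t_ext + t_ret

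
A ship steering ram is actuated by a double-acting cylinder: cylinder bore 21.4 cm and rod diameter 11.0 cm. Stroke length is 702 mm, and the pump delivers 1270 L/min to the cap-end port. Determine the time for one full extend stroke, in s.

Cap-side area A_cap = π/4 × (21.4 cm)² = 359.7 cm^2
Swept volume V = A × L; t = V / Q = A·L / Q

t ≈ 1.19 s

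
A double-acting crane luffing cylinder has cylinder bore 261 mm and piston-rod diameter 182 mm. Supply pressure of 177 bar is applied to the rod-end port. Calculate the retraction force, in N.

F ≈ 4.87e5 N

Rod-side annular area A_ann = π/4 × (261² − 182²) = 27490 mm^2
On retraction the pressure acts on the annular area (bore minus rod).
F = P × A_ann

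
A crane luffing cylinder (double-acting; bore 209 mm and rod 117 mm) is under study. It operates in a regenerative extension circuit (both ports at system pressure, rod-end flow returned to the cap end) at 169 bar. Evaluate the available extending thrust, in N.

F ≈ 1.82e5 N

With equal pressure on both faces, forces on the annular region cancel; the net push is pressure × rod cross-section.
Rod cross-section A_rod = π/4 × (117 mm)² = 10750 mm^2
F = P × A_rod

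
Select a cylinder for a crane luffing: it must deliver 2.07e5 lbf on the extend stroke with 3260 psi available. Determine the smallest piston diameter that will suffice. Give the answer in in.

Extension force acts on the full piston face: F = P × (π/4)D².
D = √(4F / (πP)) = √(4 × 2.07e5 lbf / (π × 3260 psi))

D ≈ 8.99 in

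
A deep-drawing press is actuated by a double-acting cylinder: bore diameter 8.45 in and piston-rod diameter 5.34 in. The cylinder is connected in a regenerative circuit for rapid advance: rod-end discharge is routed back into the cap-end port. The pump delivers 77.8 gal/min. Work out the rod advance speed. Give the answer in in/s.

In regeneration the rod-end outflow joins the pump flow into the cap end, so the net volume the pump must supply per unit advance equals the rod cross-section area.
Rod cross-section A_rod = π/4 × (5.34 in)² = 22.40 in^2
v = Q_pump / A_rod

v ≈ 13.4 in/s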